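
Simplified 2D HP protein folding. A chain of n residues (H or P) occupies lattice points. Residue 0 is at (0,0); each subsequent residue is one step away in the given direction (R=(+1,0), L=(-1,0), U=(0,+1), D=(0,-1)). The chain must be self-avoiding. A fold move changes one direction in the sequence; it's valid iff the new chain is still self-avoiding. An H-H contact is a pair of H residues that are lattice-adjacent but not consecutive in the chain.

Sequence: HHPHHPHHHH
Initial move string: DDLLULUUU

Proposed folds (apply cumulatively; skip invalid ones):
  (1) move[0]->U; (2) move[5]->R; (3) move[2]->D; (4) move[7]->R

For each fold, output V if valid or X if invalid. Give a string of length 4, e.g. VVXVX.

Answer: XVXX

Derivation:
Initial: DDLLULUUU -> [(0, 0), (0, -1), (0, -2), (-1, -2), (-2, -2), (-2, -1), (-3, -1), (-3, 0), (-3, 1), (-3, 2)]
Fold 1: move[0]->U => UDLLULUUU INVALID (collision), skipped
Fold 2: move[5]->R => DDLLURUUU VALID
Fold 3: move[2]->D => DDDLURUUU INVALID (collision), skipped
Fold 4: move[7]->R => DDLLURURU INVALID (collision), skipped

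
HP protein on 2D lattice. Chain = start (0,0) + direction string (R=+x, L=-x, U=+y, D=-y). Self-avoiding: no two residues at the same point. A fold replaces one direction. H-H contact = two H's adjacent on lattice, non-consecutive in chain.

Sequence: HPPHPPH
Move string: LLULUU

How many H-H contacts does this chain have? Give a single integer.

Positions: [(0, 0), (-1, 0), (-2, 0), (-2, 1), (-3, 1), (-3, 2), (-3, 3)]
No H-H contacts found.

Answer: 0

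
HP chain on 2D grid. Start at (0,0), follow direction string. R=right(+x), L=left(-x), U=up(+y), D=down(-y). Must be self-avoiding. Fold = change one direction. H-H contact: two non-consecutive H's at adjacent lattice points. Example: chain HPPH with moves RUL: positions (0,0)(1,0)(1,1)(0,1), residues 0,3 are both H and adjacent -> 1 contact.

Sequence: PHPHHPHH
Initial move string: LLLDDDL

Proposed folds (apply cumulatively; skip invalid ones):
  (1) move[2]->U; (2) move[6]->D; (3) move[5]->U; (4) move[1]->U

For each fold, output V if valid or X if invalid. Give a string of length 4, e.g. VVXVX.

Answer: XVXV

Derivation:
Initial: LLLDDDL -> [(0, 0), (-1, 0), (-2, 0), (-3, 0), (-3, -1), (-3, -2), (-3, -3), (-4, -3)]
Fold 1: move[2]->U => LLUDDDL INVALID (collision), skipped
Fold 2: move[6]->D => LLLDDDD VALID
Fold 3: move[5]->U => LLLDDUD INVALID (collision), skipped
Fold 4: move[1]->U => LULDDDD VALID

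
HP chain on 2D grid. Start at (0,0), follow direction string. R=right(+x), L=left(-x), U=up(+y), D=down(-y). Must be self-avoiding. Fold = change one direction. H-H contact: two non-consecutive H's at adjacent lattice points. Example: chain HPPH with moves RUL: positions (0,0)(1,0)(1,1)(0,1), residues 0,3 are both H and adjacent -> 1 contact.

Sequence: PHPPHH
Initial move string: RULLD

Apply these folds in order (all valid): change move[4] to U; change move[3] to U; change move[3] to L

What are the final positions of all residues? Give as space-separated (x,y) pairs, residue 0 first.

Answer: (0,0) (1,0) (1,1) (0,1) (-1,1) (-1,2)

Derivation:
Initial moves: RULLD
Fold: move[4]->U => RULLU (positions: [(0, 0), (1, 0), (1, 1), (0, 1), (-1, 1), (-1, 2)])
Fold: move[3]->U => RULUU (positions: [(0, 0), (1, 0), (1, 1), (0, 1), (0, 2), (0, 3)])
Fold: move[3]->L => RULLU (positions: [(0, 0), (1, 0), (1, 1), (0, 1), (-1, 1), (-1, 2)])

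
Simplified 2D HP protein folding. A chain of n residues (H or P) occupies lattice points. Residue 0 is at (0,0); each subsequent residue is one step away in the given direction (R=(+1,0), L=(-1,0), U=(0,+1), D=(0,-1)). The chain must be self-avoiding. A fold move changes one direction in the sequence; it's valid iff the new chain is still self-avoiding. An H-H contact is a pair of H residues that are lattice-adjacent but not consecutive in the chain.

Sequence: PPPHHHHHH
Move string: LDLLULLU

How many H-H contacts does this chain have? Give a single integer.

Answer: 0

Derivation:
Positions: [(0, 0), (-1, 0), (-1, -1), (-2, -1), (-3, -1), (-3, 0), (-4, 0), (-5, 0), (-5, 1)]
No H-H contacts found.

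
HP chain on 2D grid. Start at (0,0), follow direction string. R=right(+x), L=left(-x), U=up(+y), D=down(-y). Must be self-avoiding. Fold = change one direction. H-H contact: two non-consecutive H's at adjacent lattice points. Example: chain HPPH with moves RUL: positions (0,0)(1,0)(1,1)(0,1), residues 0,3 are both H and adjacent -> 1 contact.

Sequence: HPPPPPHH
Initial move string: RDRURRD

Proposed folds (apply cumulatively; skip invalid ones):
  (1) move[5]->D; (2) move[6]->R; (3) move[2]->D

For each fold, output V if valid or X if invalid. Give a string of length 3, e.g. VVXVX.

Initial: RDRURRD -> [(0, 0), (1, 0), (1, -1), (2, -1), (2, 0), (3, 0), (4, 0), (4, -1)]
Fold 1: move[5]->D => RDRURDD VALID
Fold 2: move[6]->R => RDRURDR VALID
Fold 3: move[2]->D => RDDURDR INVALID (collision), skipped

Answer: VVX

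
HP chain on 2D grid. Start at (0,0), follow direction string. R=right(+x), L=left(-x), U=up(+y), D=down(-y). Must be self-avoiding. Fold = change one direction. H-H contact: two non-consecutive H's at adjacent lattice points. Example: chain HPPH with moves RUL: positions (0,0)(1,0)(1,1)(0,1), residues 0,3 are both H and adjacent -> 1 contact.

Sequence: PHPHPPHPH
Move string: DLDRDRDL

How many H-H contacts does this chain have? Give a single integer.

Answer: 0

Derivation:
Positions: [(0, 0), (0, -1), (-1, -1), (-1, -2), (0, -2), (0, -3), (1, -3), (1, -4), (0, -4)]
No H-H contacts found.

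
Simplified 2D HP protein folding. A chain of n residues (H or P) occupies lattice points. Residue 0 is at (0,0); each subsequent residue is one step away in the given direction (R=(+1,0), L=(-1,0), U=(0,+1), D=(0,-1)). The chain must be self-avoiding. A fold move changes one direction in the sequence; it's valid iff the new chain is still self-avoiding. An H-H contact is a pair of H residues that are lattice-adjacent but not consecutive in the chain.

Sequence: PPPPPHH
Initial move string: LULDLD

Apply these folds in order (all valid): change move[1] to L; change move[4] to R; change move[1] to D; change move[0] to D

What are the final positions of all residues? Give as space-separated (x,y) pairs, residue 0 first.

Answer: (0,0) (0,-1) (0,-2) (-1,-2) (-1,-3) (0,-3) (0,-4)

Derivation:
Initial moves: LULDLD
Fold: move[1]->L => LLLDLD (positions: [(0, 0), (-1, 0), (-2, 0), (-3, 0), (-3, -1), (-4, -1), (-4, -2)])
Fold: move[4]->R => LLLDRD (positions: [(0, 0), (-1, 0), (-2, 0), (-3, 0), (-3, -1), (-2, -1), (-2, -2)])
Fold: move[1]->D => LDLDRD (positions: [(0, 0), (-1, 0), (-1, -1), (-2, -1), (-2, -2), (-1, -2), (-1, -3)])
Fold: move[0]->D => DDLDRD (positions: [(0, 0), (0, -1), (0, -2), (-1, -2), (-1, -3), (0, -3), (0, -4)])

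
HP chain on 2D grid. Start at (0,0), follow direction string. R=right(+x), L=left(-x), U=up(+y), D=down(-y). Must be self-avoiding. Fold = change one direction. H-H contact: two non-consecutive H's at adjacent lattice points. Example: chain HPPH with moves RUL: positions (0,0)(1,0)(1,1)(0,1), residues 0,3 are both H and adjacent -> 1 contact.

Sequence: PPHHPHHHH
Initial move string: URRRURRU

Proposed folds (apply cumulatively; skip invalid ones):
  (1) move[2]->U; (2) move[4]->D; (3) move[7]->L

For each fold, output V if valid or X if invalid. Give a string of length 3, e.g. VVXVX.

Initial: URRRURRU -> [(0, 0), (0, 1), (1, 1), (2, 1), (3, 1), (3, 2), (4, 2), (5, 2), (5, 3)]
Fold 1: move[2]->U => URURURRU VALID
Fold 2: move[4]->D => URURDRRU VALID
Fold 3: move[7]->L => URURDRRL INVALID (collision), skipped

Answer: VVX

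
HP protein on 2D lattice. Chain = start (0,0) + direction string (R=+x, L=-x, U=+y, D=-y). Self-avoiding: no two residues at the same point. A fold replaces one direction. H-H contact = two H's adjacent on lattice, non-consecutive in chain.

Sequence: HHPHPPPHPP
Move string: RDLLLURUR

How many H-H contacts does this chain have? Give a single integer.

Answer: 2

Derivation:
Positions: [(0, 0), (1, 0), (1, -1), (0, -1), (-1, -1), (-2, -1), (-2, 0), (-1, 0), (-1, 1), (0, 1)]
H-H contact: residue 0 @(0,0) - residue 7 @(-1, 0)
H-H contact: residue 0 @(0,0) - residue 3 @(0, -1)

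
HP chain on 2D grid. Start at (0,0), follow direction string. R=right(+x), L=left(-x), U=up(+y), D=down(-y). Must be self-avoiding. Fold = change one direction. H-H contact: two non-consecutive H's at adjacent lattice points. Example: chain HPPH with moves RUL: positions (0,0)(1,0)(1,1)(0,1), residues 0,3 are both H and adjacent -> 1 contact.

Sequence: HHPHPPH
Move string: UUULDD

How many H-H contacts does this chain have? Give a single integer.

Positions: [(0, 0), (0, 1), (0, 2), (0, 3), (-1, 3), (-1, 2), (-1, 1)]
H-H contact: residue 1 @(0,1) - residue 6 @(-1, 1)

Answer: 1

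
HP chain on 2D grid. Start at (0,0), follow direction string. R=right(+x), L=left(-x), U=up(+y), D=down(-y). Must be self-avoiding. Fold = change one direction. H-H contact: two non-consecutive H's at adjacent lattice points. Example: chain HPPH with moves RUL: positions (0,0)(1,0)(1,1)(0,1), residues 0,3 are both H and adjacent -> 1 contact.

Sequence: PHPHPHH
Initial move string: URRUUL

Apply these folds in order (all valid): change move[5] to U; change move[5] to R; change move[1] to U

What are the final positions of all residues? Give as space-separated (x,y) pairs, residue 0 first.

Answer: (0,0) (0,1) (0,2) (1,2) (1,3) (1,4) (2,4)

Derivation:
Initial moves: URRUUL
Fold: move[5]->U => URRUUU (positions: [(0, 0), (0, 1), (1, 1), (2, 1), (2, 2), (2, 3), (2, 4)])
Fold: move[5]->R => URRUUR (positions: [(0, 0), (0, 1), (1, 1), (2, 1), (2, 2), (2, 3), (3, 3)])
Fold: move[1]->U => UURUUR (positions: [(0, 0), (0, 1), (0, 2), (1, 2), (1, 3), (1, 4), (2, 4)])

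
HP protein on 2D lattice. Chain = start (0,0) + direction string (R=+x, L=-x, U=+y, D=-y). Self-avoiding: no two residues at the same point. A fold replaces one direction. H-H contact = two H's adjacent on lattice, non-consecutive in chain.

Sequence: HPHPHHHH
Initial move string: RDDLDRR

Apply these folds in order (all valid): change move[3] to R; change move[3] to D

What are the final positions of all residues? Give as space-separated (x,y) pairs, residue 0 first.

Initial moves: RDDLDRR
Fold: move[3]->R => RDDRDRR (positions: [(0, 0), (1, 0), (1, -1), (1, -2), (2, -2), (2, -3), (3, -3), (4, -3)])
Fold: move[3]->D => RDDDDRR (positions: [(0, 0), (1, 0), (1, -1), (1, -2), (1, -3), (1, -4), (2, -4), (3, -4)])

Answer: (0,0) (1,0) (1,-1) (1,-2) (1,-3) (1,-4) (2,-4) (3,-4)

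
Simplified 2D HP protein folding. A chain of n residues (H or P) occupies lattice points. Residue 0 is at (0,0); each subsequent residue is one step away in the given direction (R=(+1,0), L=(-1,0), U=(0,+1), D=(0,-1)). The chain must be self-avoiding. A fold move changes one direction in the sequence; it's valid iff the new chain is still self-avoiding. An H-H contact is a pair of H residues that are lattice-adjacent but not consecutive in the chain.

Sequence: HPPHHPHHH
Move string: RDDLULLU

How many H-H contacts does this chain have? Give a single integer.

Answer: 0

Derivation:
Positions: [(0, 0), (1, 0), (1, -1), (1, -2), (0, -2), (0, -1), (-1, -1), (-2, -1), (-2, 0)]
No H-H contacts found.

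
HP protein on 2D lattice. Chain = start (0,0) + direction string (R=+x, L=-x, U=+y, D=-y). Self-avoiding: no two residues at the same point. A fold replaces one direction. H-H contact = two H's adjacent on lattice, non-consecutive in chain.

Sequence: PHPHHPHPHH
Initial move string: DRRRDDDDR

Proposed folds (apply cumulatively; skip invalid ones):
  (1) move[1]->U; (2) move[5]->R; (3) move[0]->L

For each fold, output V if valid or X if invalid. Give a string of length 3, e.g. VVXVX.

Answer: XVX

Derivation:
Initial: DRRRDDDDR -> [(0, 0), (0, -1), (1, -1), (2, -1), (3, -1), (3, -2), (3, -3), (3, -4), (3, -5), (4, -5)]
Fold 1: move[1]->U => DURRDDDDR INVALID (collision), skipped
Fold 2: move[5]->R => DRRRDRDDR VALID
Fold 3: move[0]->L => LRRRDRDDR INVALID (collision), skipped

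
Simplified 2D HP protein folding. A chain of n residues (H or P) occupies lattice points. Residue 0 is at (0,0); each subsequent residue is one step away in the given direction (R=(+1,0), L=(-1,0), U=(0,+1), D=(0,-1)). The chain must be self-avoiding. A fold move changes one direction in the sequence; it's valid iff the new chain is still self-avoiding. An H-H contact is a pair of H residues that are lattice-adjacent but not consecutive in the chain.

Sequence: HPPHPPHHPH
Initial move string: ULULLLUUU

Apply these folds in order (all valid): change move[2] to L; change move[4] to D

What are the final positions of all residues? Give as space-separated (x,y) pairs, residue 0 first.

Answer: (0,0) (0,1) (-1,1) (-2,1) (-3,1) (-3,0) (-4,0) (-4,1) (-4,2) (-4,3)

Derivation:
Initial moves: ULULLLUUU
Fold: move[2]->L => ULLLLLUUU (positions: [(0, 0), (0, 1), (-1, 1), (-2, 1), (-3, 1), (-4, 1), (-5, 1), (-5, 2), (-5, 3), (-5, 4)])
Fold: move[4]->D => ULLLDLUUU (positions: [(0, 0), (0, 1), (-1, 1), (-2, 1), (-3, 1), (-3, 0), (-4, 0), (-4, 1), (-4, 2), (-4, 3)])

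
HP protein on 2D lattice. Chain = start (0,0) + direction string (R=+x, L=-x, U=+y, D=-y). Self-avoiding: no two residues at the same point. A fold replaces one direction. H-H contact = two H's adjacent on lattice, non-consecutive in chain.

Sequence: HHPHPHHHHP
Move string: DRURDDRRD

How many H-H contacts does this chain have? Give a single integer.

Positions: [(0, 0), (0, -1), (1, -1), (1, 0), (2, 0), (2, -1), (2, -2), (3, -2), (4, -2), (4, -3)]
H-H contact: residue 0 @(0,0) - residue 3 @(1, 0)

Answer: 1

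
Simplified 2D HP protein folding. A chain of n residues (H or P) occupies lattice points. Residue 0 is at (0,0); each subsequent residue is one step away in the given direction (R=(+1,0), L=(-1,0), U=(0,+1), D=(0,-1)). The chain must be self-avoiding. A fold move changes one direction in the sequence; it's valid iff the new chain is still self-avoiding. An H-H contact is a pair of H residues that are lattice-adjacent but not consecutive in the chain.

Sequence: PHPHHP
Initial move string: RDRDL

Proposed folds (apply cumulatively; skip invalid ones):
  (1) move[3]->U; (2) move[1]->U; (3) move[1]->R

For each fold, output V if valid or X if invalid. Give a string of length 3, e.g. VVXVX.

Initial: RDRDL -> [(0, 0), (1, 0), (1, -1), (2, -1), (2, -2), (1, -2)]
Fold 1: move[3]->U => RDRUL INVALID (collision), skipped
Fold 2: move[1]->U => RURDL INVALID (collision), skipped
Fold 3: move[1]->R => RRRDL VALID

Answer: XXV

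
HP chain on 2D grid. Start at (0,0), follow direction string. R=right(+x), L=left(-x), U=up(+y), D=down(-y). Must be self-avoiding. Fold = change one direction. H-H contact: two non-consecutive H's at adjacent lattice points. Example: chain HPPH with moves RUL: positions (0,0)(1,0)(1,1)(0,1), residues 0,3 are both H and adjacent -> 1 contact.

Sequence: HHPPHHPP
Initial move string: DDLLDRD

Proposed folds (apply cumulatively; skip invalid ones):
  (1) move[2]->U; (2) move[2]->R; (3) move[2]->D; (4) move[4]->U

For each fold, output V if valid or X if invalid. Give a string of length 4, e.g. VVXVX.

Answer: XXVX

Derivation:
Initial: DDLLDRD -> [(0, 0), (0, -1), (0, -2), (-1, -2), (-2, -2), (-2, -3), (-1, -3), (-1, -4)]
Fold 1: move[2]->U => DDULDRD INVALID (collision), skipped
Fold 2: move[2]->R => DDRLDRD INVALID (collision), skipped
Fold 3: move[2]->D => DDDLDRD VALID
Fold 4: move[4]->U => DDDLURD INVALID (collision), skipped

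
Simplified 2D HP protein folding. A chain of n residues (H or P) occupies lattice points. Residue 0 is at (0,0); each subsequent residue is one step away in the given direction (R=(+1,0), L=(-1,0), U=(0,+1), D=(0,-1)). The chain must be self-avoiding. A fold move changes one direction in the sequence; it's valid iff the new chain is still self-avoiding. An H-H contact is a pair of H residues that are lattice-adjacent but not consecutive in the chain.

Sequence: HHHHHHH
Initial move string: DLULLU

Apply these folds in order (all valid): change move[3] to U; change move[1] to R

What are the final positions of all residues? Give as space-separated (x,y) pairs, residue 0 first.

Initial moves: DLULLU
Fold: move[3]->U => DLUULU (positions: [(0, 0), (0, -1), (-1, -1), (-1, 0), (-1, 1), (-2, 1), (-2, 2)])
Fold: move[1]->R => DRUULU (positions: [(0, 0), (0, -1), (1, -1), (1, 0), (1, 1), (0, 1), (0, 2)])

Answer: (0,0) (0,-1) (1,-1) (1,0) (1,1) (0,1) (0,2)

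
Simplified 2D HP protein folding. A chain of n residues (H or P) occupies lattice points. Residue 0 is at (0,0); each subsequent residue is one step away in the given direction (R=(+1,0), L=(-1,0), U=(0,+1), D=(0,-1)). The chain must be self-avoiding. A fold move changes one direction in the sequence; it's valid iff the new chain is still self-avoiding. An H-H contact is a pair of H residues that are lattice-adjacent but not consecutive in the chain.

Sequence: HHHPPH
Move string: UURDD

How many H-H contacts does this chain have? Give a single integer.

Positions: [(0, 0), (0, 1), (0, 2), (1, 2), (1, 1), (1, 0)]
H-H contact: residue 0 @(0,0) - residue 5 @(1, 0)

Answer: 1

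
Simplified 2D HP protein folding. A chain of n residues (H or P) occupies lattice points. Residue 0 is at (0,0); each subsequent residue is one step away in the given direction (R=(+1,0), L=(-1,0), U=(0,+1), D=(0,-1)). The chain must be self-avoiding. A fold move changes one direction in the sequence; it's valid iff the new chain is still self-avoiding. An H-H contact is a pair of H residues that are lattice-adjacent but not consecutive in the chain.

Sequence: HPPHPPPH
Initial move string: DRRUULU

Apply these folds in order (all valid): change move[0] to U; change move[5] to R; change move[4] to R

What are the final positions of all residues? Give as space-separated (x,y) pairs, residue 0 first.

Answer: (0,0) (0,1) (1,1) (2,1) (2,2) (3,2) (4,2) (4,3)

Derivation:
Initial moves: DRRUULU
Fold: move[0]->U => URRUULU (positions: [(0, 0), (0, 1), (1, 1), (2, 1), (2, 2), (2, 3), (1, 3), (1, 4)])
Fold: move[5]->R => URRUURU (positions: [(0, 0), (0, 1), (1, 1), (2, 1), (2, 2), (2, 3), (3, 3), (3, 4)])
Fold: move[4]->R => URRURRU (positions: [(0, 0), (0, 1), (1, 1), (2, 1), (2, 2), (3, 2), (4, 2), (4, 3)])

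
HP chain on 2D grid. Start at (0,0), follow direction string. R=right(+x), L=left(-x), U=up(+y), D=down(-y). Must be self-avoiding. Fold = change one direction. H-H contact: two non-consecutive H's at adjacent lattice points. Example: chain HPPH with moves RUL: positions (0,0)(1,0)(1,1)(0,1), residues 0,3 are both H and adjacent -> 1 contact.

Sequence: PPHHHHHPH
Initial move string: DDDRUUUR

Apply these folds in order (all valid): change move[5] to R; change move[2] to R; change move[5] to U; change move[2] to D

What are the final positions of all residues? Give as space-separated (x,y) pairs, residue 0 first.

Initial moves: DDDRUUUR
Fold: move[5]->R => DDDRURUR (positions: [(0, 0), (0, -1), (0, -2), (0, -3), (1, -3), (1, -2), (2, -2), (2, -1), (3, -1)])
Fold: move[2]->R => DDRRURUR (positions: [(0, 0), (0, -1), (0, -2), (1, -2), (2, -2), (2, -1), (3, -1), (3, 0), (4, 0)])
Fold: move[5]->U => DDRRUUUR (positions: [(0, 0), (0, -1), (0, -2), (1, -2), (2, -2), (2, -1), (2, 0), (2, 1), (3, 1)])
Fold: move[2]->D => DDDRUUUR (positions: [(0, 0), (0, -1), (0, -2), (0, -3), (1, -3), (1, -2), (1, -1), (1, 0), (2, 0)])

Answer: (0,0) (0,-1) (0,-2) (0,-3) (1,-3) (1,-2) (1,-1) (1,0) (2,0)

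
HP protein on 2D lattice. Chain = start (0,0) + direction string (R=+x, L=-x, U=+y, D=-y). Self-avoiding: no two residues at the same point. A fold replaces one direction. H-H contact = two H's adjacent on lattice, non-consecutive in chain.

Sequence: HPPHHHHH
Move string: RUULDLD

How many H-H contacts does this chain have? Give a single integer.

Positions: [(0, 0), (1, 0), (1, 1), (1, 2), (0, 2), (0, 1), (-1, 1), (-1, 0)]
H-H contact: residue 0 @(0,0) - residue 7 @(-1, 0)
H-H contact: residue 0 @(0,0) - residue 5 @(0, 1)

Answer: 2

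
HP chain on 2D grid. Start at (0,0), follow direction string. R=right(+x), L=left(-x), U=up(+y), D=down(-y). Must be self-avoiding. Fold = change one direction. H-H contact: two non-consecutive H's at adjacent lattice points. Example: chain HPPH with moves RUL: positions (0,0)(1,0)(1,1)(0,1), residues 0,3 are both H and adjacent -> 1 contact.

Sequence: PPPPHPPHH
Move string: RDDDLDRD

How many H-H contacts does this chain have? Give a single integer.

Positions: [(0, 0), (1, 0), (1, -1), (1, -2), (1, -3), (0, -3), (0, -4), (1, -4), (1, -5)]
H-H contact: residue 4 @(1,-3) - residue 7 @(1, -4)

Answer: 1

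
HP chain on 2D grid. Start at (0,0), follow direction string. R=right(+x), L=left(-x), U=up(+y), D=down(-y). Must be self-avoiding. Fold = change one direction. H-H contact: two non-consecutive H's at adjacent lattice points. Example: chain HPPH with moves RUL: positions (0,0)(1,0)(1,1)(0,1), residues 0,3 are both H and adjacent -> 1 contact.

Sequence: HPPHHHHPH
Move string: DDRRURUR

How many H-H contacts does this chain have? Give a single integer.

Answer: 0

Derivation:
Positions: [(0, 0), (0, -1), (0, -2), (1, -2), (2, -2), (2, -1), (3, -1), (3, 0), (4, 0)]
No H-H contacts found.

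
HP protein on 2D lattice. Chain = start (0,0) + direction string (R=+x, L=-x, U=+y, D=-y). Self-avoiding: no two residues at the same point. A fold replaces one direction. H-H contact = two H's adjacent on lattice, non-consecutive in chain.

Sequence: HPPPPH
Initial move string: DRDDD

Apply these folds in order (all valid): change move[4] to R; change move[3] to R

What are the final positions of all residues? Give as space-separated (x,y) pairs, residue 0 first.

Initial moves: DRDDD
Fold: move[4]->R => DRDDR (positions: [(0, 0), (0, -1), (1, -1), (1, -2), (1, -3), (2, -3)])
Fold: move[3]->R => DRDRR (positions: [(0, 0), (0, -1), (1, -1), (1, -2), (2, -2), (3, -2)])

Answer: (0,0) (0,-1) (1,-1) (1,-2) (2,-2) (3,-2)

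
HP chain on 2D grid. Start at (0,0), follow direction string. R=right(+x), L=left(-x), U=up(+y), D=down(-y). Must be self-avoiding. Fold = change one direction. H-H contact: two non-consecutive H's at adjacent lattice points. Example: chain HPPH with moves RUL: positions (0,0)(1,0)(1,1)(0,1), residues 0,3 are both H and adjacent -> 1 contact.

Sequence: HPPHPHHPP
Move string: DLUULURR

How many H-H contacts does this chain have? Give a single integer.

Positions: [(0, 0), (0, -1), (-1, -1), (-1, 0), (-1, 1), (-2, 1), (-2, 2), (-1, 2), (0, 2)]
H-H contact: residue 0 @(0,0) - residue 3 @(-1, 0)

Answer: 1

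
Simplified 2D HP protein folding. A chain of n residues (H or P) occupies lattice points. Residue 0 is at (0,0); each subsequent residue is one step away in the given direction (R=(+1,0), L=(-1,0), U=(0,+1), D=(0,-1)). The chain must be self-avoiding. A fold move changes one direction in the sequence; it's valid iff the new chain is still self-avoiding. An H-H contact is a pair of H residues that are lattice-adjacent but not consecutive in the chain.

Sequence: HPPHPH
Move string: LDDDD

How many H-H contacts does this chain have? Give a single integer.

Answer: 0

Derivation:
Positions: [(0, 0), (-1, 0), (-1, -1), (-1, -2), (-1, -3), (-1, -4)]
No H-H contacts found.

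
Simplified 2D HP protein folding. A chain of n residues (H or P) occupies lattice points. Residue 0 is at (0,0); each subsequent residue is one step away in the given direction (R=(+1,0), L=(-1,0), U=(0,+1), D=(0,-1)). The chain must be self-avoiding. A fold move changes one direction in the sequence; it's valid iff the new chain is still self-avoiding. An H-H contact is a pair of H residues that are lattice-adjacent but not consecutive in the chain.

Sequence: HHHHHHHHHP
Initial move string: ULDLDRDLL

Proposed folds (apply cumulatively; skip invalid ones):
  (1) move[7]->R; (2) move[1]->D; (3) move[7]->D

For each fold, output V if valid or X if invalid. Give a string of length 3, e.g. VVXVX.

Initial: ULDLDRDLL -> [(0, 0), (0, 1), (-1, 1), (-1, 0), (-2, 0), (-2, -1), (-1, -1), (-1, -2), (-2, -2), (-3, -2)]
Fold 1: move[7]->R => ULDLDRDRL INVALID (collision), skipped
Fold 2: move[1]->D => UDDLDRDLL INVALID (collision), skipped
Fold 3: move[7]->D => ULDLDRDDL VALID

Answer: XXV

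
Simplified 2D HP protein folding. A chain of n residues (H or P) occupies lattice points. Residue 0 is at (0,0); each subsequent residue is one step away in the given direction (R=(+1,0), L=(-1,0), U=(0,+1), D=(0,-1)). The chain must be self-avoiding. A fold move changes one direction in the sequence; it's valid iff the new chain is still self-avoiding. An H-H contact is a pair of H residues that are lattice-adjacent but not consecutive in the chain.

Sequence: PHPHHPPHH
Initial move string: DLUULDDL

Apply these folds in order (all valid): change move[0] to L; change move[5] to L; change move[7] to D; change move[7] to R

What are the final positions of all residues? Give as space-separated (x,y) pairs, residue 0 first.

Initial moves: DLUULDDL
Fold: move[0]->L => LLUULDDL (positions: [(0, 0), (-1, 0), (-2, 0), (-2, 1), (-2, 2), (-3, 2), (-3, 1), (-3, 0), (-4, 0)])
Fold: move[5]->L => LLUULLDL (positions: [(0, 0), (-1, 0), (-2, 0), (-2, 1), (-2, 2), (-3, 2), (-4, 2), (-4, 1), (-5, 1)])
Fold: move[7]->D => LLUULLDD (positions: [(0, 0), (-1, 0), (-2, 0), (-2, 1), (-2, 2), (-3, 2), (-4, 2), (-4, 1), (-4, 0)])
Fold: move[7]->R => LLUULLDR (positions: [(0, 0), (-1, 0), (-2, 0), (-2, 1), (-2, 2), (-3, 2), (-4, 2), (-4, 1), (-3, 1)])

Answer: (0,0) (-1,0) (-2,0) (-2,1) (-2,2) (-3,2) (-4,2) (-4,1) (-3,1)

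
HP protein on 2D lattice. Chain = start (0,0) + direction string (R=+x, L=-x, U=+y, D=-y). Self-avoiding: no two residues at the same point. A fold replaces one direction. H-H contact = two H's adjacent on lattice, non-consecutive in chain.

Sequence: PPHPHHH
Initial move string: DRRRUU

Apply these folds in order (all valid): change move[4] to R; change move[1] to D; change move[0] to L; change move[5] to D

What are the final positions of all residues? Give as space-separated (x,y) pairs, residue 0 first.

Initial moves: DRRRUU
Fold: move[4]->R => DRRRRU (positions: [(0, 0), (0, -1), (1, -1), (2, -1), (3, -1), (4, -1), (4, 0)])
Fold: move[1]->D => DDRRRU (positions: [(0, 0), (0, -1), (0, -2), (1, -2), (2, -2), (3, -2), (3, -1)])
Fold: move[0]->L => LDRRRU (positions: [(0, 0), (-1, 0), (-1, -1), (0, -1), (1, -1), (2, -1), (2, 0)])
Fold: move[5]->D => LDRRRD (positions: [(0, 0), (-1, 0), (-1, -1), (0, -1), (1, -1), (2, -1), (2, -2)])

Answer: (0,0) (-1,0) (-1,-1) (0,-1) (1,-1) (2,-1) (2,-2)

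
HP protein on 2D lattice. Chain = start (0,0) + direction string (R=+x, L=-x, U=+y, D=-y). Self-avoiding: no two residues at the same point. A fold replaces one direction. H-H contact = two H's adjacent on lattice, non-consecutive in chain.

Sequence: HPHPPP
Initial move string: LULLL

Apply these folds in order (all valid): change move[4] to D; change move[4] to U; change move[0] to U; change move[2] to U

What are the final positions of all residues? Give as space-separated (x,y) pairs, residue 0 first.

Answer: (0,0) (0,1) (0,2) (0,3) (-1,3) (-1,4)

Derivation:
Initial moves: LULLL
Fold: move[4]->D => LULLD (positions: [(0, 0), (-1, 0), (-1, 1), (-2, 1), (-3, 1), (-3, 0)])
Fold: move[4]->U => LULLU (positions: [(0, 0), (-1, 0), (-1, 1), (-2, 1), (-3, 1), (-3, 2)])
Fold: move[0]->U => UULLU (positions: [(0, 0), (0, 1), (0, 2), (-1, 2), (-2, 2), (-2, 3)])
Fold: move[2]->U => UUULU (positions: [(0, 0), (0, 1), (0, 2), (0, 3), (-1, 3), (-1, 4)])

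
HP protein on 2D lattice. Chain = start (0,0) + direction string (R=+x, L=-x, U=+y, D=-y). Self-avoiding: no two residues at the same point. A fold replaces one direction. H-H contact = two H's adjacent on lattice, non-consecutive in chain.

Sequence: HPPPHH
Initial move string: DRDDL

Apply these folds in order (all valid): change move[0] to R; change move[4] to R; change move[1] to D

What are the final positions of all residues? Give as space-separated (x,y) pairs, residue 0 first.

Answer: (0,0) (1,0) (1,-1) (1,-2) (1,-3) (2,-3)

Derivation:
Initial moves: DRDDL
Fold: move[0]->R => RRDDL (positions: [(0, 0), (1, 0), (2, 0), (2, -1), (2, -2), (1, -2)])
Fold: move[4]->R => RRDDR (positions: [(0, 0), (1, 0), (2, 0), (2, -1), (2, -2), (3, -2)])
Fold: move[1]->D => RDDDR (positions: [(0, 0), (1, 0), (1, -1), (1, -2), (1, -3), (2, -3)])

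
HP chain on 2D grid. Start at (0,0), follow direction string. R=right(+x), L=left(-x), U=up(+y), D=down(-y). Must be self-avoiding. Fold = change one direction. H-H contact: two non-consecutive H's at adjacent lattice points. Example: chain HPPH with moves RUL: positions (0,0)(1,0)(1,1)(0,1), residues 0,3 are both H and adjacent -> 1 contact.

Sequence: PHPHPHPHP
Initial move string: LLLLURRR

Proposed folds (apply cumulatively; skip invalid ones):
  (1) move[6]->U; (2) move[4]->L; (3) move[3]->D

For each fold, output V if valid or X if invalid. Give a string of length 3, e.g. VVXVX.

Answer: VXX

Derivation:
Initial: LLLLURRR -> [(0, 0), (-1, 0), (-2, 0), (-3, 0), (-4, 0), (-4, 1), (-3, 1), (-2, 1), (-1, 1)]
Fold 1: move[6]->U => LLLLURUR VALID
Fold 2: move[4]->L => LLLLLRUR INVALID (collision), skipped
Fold 3: move[3]->D => LLLDURUR INVALID (collision), skipped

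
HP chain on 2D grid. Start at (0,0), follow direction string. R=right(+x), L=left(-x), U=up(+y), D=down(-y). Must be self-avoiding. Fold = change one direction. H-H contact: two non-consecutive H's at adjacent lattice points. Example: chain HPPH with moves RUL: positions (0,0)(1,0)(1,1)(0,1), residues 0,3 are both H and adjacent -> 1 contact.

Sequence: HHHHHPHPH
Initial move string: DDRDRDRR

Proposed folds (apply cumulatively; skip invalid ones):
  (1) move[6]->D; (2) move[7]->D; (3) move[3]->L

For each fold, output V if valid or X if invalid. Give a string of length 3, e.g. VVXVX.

Answer: VVX

Derivation:
Initial: DDRDRDRR -> [(0, 0), (0, -1), (0, -2), (1, -2), (1, -3), (2, -3), (2, -4), (3, -4), (4, -4)]
Fold 1: move[6]->D => DDRDRDDR VALID
Fold 2: move[7]->D => DDRDRDDD VALID
Fold 3: move[3]->L => DDRLRDDD INVALID (collision), skipped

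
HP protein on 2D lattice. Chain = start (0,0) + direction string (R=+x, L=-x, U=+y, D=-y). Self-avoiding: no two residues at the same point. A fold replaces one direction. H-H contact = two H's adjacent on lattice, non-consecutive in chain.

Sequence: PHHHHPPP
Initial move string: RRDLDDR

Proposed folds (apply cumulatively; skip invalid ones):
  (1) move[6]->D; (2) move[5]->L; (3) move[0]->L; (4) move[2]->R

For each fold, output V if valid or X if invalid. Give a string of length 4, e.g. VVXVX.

Initial: RRDLDDR -> [(0, 0), (1, 0), (2, 0), (2, -1), (1, -1), (1, -2), (1, -3), (2, -3)]
Fold 1: move[6]->D => RRDLDDD VALID
Fold 2: move[5]->L => RRDLDLD VALID
Fold 3: move[0]->L => LRDLDLD INVALID (collision), skipped
Fold 4: move[2]->R => RRRLDLD INVALID (collision), skipped

Answer: VVXX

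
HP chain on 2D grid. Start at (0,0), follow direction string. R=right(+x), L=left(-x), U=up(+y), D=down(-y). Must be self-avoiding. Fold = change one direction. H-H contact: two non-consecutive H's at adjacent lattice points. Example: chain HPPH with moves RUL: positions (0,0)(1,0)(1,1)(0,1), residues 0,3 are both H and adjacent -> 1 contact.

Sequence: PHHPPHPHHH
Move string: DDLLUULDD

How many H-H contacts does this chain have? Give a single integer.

Positions: [(0, 0), (0, -1), (0, -2), (-1, -2), (-2, -2), (-2, -1), (-2, 0), (-3, 0), (-3, -1), (-3, -2)]
H-H contact: residue 5 @(-2,-1) - residue 8 @(-3, -1)

Answer: 1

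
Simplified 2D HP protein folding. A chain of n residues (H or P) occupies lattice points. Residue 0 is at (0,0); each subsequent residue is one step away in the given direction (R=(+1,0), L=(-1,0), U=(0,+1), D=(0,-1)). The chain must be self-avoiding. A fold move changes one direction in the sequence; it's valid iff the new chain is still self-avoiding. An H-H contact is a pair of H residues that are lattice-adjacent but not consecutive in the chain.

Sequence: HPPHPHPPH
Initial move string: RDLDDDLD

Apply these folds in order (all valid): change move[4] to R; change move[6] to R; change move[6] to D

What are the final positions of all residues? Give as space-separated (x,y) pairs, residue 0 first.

Initial moves: RDLDDDLD
Fold: move[4]->R => RDLDRDLD (positions: [(0, 0), (1, 0), (1, -1), (0, -1), (0, -2), (1, -2), (1, -3), (0, -3), (0, -4)])
Fold: move[6]->R => RDLDRDRD (positions: [(0, 0), (1, 0), (1, -1), (0, -1), (0, -2), (1, -2), (1, -3), (2, -3), (2, -4)])
Fold: move[6]->D => RDLDRDDD (positions: [(0, 0), (1, 0), (1, -1), (0, -1), (0, -2), (1, -2), (1, -3), (1, -4), (1, -5)])

Answer: (0,0) (1,0) (1,-1) (0,-1) (0,-2) (1,-2) (1,-3) (1,-4) (1,-5)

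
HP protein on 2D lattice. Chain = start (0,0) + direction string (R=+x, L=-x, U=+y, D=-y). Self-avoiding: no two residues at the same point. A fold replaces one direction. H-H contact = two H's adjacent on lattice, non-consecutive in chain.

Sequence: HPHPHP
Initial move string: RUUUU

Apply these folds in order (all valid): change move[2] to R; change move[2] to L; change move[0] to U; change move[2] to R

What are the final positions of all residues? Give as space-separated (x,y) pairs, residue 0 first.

Initial moves: RUUUU
Fold: move[2]->R => RURUU (positions: [(0, 0), (1, 0), (1, 1), (2, 1), (2, 2), (2, 3)])
Fold: move[2]->L => RULUU (positions: [(0, 0), (1, 0), (1, 1), (0, 1), (0, 2), (0, 3)])
Fold: move[0]->U => UULUU (positions: [(0, 0), (0, 1), (0, 2), (-1, 2), (-1, 3), (-1, 4)])
Fold: move[2]->R => UURUU (positions: [(0, 0), (0, 1), (0, 2), (1, 2), (1, 3), (1, 4)])

Answer: (0,0) (0,1) (0,2) (1,2) (1,3) (1,4)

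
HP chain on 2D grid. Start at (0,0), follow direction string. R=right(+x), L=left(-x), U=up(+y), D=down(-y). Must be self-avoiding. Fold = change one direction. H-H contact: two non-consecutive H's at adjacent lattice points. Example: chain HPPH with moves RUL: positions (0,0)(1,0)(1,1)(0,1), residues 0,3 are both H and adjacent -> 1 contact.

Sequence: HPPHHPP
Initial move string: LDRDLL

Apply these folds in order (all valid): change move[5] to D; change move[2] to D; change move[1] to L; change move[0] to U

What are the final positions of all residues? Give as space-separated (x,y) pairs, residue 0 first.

Answer: (0,0) (0,1) (-1,1) (-1,0) (-1,-1) (-2,-1) (-2,-2)

Derivation:
Initial moves: LDRDLL
Fold: move[5]->D => LDRDLD (positions: [(0, 0), (-1, 0), (-1, -1), (0, -1), (0, -2), (-1, -2), (-1, -3)])
Fold: move[2]->D => LDDDLD (positions: [(0, 0), (-1, 0), (-1, -1), (-1, -2), (-1, -3), (-2, -3), (-2, -4)])
Fold: move[1]->L => LLDDLD (positions: [(0, 0), (-1, 0), (-2, 0), (-2, -1), (-2, -2), (-3, -2), (-3, -3)])
Fold: move[0]->U => ULDDLD (positions: [(0, 0), (0, 1), (-1, 1), (-1, 0), (-1, -1), (-2, -1), (-2, -2)])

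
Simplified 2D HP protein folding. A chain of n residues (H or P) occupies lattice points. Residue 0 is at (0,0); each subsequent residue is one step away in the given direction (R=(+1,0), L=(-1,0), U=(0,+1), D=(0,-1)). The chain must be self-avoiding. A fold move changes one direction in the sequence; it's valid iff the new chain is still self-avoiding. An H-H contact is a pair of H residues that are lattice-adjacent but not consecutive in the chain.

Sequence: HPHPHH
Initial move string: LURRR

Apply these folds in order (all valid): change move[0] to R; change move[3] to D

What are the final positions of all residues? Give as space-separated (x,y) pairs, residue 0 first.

Answer: (0,0) (1,0) (1,1) (2,1) (2,0) (3,0)

Derivation:
Initial moves: LURRR
Fold: move[0]->R => RURRR (positions: [(0, 0), (1, 0), (1, 1), (2, 1), (3, 1), (4, 1)])
Fold: move[3]->D => RURDR (positions: [(0, 0), (1, 0), (1, 1), (2, 1), (2, 0), (3, 0)])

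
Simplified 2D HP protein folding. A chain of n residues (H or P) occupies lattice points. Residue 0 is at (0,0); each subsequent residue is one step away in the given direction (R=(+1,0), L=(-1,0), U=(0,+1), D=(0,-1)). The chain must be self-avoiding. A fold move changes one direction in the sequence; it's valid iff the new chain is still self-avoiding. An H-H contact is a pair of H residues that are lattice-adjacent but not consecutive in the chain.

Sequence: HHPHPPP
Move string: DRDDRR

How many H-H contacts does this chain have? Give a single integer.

Answer: 0

Derivation:
Positions: [(0, 0), (0, -1), (1, -1), (1, -2), (1, -3), (2, -3), (3, -3)]
No H-H contacts found.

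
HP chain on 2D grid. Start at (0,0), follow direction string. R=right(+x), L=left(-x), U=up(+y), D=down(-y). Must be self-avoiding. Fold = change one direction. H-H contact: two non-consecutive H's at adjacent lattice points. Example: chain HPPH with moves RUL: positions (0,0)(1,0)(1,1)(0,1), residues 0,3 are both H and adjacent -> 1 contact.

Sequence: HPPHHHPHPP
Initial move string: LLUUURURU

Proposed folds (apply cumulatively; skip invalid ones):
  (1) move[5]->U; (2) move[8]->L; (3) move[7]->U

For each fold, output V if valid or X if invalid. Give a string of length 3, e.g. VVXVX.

Answer: VXV

Derivation:
Initial: LLUUURURU -> [(0, 0), (-1, 0), (-2, 0), (-2, 1), (-2, 2), (-2, 3), (-1, 3), (-1, 4), (0, 4), (0, 5)]
Fold 1: move[5]->U => LLUUUUURU VALID
Fold 2: move[8]->L => LLUUUUURL INVALID (collision), skipped
Fold 3: move[7]->U => LLUUUUUUU VALID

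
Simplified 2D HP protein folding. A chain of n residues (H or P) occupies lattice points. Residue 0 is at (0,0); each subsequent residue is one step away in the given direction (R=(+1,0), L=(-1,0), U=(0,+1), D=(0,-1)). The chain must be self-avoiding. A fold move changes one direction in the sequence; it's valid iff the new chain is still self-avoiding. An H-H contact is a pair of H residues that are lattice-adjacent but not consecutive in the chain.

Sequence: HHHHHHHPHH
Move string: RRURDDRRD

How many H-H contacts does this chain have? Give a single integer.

Answer: 1

Derivation:
Positions: [(0, 0), (1, 0), (2, 0), (2, 1), (3, 1), (3, 0), (3, -1), (4, -1), (5, -1), (5, -2)]
H-H contact: residue 2 @(2,0) - residue 5 @(3, 0)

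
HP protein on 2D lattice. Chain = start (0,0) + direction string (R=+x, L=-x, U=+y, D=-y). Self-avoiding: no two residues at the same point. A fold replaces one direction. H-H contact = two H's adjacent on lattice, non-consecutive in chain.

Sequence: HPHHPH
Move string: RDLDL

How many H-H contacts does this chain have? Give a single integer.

Positions: [(0, 0), (1, 0), (1, -1), (0, -1), (0, -2), (-1, -2)]
H-H contact: residue 0 @(0,0) - residue 3 @(0, -1)

Answer: 1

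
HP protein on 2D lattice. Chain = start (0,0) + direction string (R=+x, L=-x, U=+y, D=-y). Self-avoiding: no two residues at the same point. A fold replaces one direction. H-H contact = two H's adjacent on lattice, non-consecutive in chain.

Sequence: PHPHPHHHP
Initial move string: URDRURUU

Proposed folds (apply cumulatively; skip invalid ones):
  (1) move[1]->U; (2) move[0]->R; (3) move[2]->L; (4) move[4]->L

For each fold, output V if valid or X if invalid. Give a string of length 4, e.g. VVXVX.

Answer: XVXX

Derivation:
Initial: URDRURUU -> [(0, 0), (0, 1), (1, 1), (1, 0), (2, 0), (2, 1), (3, 1), (3, 2), (3, 3)]
Fold 1: move[1]->U => UUDRURUU INVALID (collision), skipped
Fold 2: move[0]->R => RRDRURUU VALID
Fold 3: move[2]->L => RRLRURUU INVALID (collision), skipped
Fold 4: move[4]->L => RRDRLRUU INVALID (collision), skipped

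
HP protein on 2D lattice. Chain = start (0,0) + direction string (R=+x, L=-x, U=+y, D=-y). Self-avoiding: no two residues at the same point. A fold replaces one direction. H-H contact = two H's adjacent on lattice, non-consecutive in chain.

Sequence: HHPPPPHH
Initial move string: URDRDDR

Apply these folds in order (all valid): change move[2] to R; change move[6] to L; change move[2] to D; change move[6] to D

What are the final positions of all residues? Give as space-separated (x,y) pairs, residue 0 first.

Initial moves: URDRDDR
Fold: move[2]->R => URRRDDR (positions: [(0, 0), (0, 1), (1, 1), (2, 1), (3, 1), (3, 0), (3, -1), (4, -1)])
Fold: move[6]->L => URRRDDL (positions: [(0, 0), (0, 1), (1, 1), (2, 1), (3, 1), (3, 0), (3, -1), (2, -1)])
Fold: move[2]->D => URDRDDL (positions: [(0, 0), (0, 1), (1, 1), (1, 0), (2, 0), (2, -1), (2, -2), (1, -2)])
Fold: move[6]->D => URDRDDD (positions: [(0, 0), (0, 1), (1, 1), (1, 0), (2, 0), (2, -1), (2, -2), (2, -3)])

Answer: (0,0) (0,1) (1,1) (1,0) (2,0) (2,-1) (2,-2) (2,-3)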